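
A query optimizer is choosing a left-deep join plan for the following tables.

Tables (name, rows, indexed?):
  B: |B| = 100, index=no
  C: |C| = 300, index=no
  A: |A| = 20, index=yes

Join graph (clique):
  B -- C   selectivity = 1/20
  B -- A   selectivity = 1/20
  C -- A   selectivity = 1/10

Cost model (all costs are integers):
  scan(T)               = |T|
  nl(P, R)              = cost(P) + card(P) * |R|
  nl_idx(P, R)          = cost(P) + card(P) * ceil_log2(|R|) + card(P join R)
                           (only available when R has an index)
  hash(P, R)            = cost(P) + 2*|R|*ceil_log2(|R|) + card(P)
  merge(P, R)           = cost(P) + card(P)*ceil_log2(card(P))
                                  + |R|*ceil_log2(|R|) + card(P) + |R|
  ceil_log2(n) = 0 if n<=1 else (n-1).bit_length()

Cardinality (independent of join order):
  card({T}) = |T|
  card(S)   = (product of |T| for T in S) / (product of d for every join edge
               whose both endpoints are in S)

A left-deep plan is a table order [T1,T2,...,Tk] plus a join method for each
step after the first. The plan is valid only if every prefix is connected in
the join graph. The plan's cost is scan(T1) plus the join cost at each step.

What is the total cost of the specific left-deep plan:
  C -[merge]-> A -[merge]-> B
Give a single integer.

step 1: scan C: cost=300, card=300
step 2: join A via merge
    card(P join A) = 300*20/(10) = 600
    cost = 300 + 300*9 + 20*5 + 300 + 20 = 3420
step 3: join B via merge
    card(P join B) = 600*100/(20*20) = 150
    cost = 3420 + 600*10 + 100*7 + 600 + 100 = 10820

10820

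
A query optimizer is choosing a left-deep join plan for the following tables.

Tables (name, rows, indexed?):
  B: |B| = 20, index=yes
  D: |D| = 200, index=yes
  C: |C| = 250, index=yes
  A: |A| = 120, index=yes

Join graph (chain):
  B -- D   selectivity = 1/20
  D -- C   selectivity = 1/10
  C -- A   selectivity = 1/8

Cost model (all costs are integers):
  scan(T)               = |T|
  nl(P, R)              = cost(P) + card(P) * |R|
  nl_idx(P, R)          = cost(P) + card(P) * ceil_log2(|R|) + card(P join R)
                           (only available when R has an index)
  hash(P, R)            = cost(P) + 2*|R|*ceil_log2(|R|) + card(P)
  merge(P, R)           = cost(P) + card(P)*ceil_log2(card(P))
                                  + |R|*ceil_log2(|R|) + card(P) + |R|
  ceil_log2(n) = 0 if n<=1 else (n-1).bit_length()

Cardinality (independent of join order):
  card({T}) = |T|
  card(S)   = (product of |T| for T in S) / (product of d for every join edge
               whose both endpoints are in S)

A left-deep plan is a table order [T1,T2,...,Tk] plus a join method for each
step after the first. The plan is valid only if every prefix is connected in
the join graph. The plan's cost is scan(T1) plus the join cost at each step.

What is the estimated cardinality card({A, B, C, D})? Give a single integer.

Tables in S: A(120), B(20), C(250), D(200)
Edges inside S: B-D(d=20), D-C(d=10), C-A(d=8)
numerator = 120 * 20 * 250 * 200 = 120000000
denominator = 20 * 10 * 8 = 1600
card(S) = 120000000 / 1600 = 75000

75000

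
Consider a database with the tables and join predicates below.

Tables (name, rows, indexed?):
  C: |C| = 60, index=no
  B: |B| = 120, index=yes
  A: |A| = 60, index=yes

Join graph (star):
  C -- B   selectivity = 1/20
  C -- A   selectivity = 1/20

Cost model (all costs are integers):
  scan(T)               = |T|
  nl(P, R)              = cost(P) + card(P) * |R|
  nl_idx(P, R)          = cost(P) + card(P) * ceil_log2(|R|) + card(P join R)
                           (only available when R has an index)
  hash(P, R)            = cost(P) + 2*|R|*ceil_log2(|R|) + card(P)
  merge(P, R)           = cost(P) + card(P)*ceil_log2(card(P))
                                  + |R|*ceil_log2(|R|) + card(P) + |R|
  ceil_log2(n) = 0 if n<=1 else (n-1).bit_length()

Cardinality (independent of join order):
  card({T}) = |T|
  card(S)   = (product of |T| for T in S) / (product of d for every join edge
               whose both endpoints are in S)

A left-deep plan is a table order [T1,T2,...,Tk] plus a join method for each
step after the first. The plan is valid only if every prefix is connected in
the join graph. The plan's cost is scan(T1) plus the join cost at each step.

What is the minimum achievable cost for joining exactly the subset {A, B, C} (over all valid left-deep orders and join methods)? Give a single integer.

1920

Selinger DP over subsets of {A,B,C}:
  {C}: scan cost=60, card=60
  {B}: scan cost=120, card=120
  {A}: scan cost=60, card=60
  {BC}: card=360; try (B,nl_idx)→840, (C,hash)→960, (B,merge)→1440, (C,merge)→1500, (B,hash)→1800, (B,nl)→7260 …(+1); best=840 via (B,nl_idx)
  {AC}: card=180; try (A,nl_idx)→600, (C,hash)→840, (A,hash)→840, (C,merge)→900, (A,merge)→900, (C,nl)→3660 …(+1); best=600 via (A,nl_idx)
  {ABC}: card=1080; try (A,hash)→1920, (B,hash)→2460, (B,nl_idx)→2940, (B,merge)→3180, (A,nl_idx)→4080, (A,merge)→4860 …(+2); best=1920 via (A,hash)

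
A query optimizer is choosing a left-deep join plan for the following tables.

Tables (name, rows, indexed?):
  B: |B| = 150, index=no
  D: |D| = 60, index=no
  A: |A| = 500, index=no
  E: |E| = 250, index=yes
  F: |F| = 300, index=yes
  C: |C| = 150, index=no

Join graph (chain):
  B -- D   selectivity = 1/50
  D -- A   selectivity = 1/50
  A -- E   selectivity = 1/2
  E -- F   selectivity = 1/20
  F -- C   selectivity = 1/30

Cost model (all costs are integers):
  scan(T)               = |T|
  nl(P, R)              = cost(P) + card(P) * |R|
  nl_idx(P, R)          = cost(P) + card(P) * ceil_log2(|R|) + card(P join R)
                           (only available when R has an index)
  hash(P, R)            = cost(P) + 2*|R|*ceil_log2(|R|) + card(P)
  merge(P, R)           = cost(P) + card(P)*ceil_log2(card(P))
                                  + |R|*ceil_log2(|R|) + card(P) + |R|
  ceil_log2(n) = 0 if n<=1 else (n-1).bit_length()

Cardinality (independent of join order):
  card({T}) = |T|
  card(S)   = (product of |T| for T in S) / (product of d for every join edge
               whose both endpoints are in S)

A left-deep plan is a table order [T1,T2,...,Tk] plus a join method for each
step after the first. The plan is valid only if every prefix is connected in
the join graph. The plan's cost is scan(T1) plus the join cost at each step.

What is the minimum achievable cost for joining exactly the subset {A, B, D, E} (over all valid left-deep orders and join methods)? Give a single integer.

Selinger DP over subsets of {A,B,D,E}:
  {B}: scan cost=150, card=150
  {D}: scan cost=60, card=60
  {A}: scan cost=500, card=500
  {E}: scan cost=250, card=250
  {BD}: card=180; try (D,hash)→1020, (B,merge)→1830, (D,merge)→1920, (B,hash)→2520, (B,nl)→9060, (D,nl)→9150; best=1020 via (D,hash)
  {AD}: card=600; try (D,hash)→1720, (A,merge)→5480, (D,merge)→5920, (A,hash)→9120, (A,nl)→30060, (D,nl)→30500; best=1720 via (D,hash)
  {AE}: card=62500; try (E,hash)→5000, (A,merge)→7500, (E,merge)→7750, (A,hash)→9500, (E,nl_idx)→67000, (A,nl)→125250 …(+1); best=5000 via (E,hash)
  {ABD}: card=1800; try (B,hash)→4720, (A,merge)→7640, (B,merge)→9670, (A,hash)→10200, (A,nl)→91020, (B,nl)→91720; best=4720 via (B,hash)
  {ADE}: card=75000; try (E,hash)→6320, (E,merge)→10570, (D,hash)→68220, (E,nl_idx)→81520, (E,nl)→151720, (D,merge)→1067920 …(+1); best=6320 via (E,hash)
  {ABDE}: card=225000; try (E,hash)→10520, (E,merge)→28570, (B,hash)→83720, (E,nl_idx)→244120, (E,nl)→454720, (B,merge)→1357670 …(+1); best=10520 via (E,hash)

10520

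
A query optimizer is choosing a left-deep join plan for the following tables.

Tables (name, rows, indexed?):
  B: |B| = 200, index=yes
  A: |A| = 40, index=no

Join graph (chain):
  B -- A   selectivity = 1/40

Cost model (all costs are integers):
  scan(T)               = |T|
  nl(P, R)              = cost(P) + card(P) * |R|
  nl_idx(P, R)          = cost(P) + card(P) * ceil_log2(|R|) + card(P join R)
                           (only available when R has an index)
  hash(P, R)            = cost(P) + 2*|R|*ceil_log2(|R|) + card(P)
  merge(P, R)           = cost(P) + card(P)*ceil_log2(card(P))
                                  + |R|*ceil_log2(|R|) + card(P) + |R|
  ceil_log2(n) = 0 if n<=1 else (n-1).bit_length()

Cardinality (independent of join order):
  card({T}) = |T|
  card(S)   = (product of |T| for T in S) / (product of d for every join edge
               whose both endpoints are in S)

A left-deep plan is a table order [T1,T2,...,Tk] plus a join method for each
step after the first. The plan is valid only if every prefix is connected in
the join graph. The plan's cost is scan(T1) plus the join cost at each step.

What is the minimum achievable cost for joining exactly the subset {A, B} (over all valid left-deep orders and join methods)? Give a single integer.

560

Selinger DP over subsets of {A,B}:
  {B}: scan cost=200, card=200
  {A}: scan cost=40, card=40
  {AB}: card=200; try (B,nl_idx)→560, (A,hash)→880, (B,merge)→2120, (A,merge)→2280, (B,hash)→3280, (B,nl)→8040 …(+1); best=560 via (B,nl_idx)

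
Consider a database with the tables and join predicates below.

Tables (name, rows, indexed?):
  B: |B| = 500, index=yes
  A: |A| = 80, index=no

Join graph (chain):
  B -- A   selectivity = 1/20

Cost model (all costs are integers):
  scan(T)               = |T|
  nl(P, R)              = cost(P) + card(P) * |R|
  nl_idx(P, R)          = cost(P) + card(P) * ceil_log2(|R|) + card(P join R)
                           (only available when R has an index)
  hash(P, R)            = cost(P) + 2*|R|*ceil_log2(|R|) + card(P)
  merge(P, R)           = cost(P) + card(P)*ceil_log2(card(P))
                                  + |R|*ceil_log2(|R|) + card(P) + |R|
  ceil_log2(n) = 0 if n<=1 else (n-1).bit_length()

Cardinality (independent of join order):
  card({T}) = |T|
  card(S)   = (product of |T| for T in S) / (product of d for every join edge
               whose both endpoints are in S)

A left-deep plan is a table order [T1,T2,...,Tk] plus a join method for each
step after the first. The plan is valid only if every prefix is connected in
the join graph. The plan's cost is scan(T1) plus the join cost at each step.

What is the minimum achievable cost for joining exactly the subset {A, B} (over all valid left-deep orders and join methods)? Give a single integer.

Selinger DP over subsets of {A,B}:
  {B}: scan cost=500, card=500
  {A}: scan cost=80, card=80
  {AB}: card=2000; try (A,hash)→2120, (B,nl_idx)→2800, (B,merge)→5720, (A,merge)→6140, (B,hash)→9160, (B,nl)→40080 …(+1); best=2120 via (A,hash)

2120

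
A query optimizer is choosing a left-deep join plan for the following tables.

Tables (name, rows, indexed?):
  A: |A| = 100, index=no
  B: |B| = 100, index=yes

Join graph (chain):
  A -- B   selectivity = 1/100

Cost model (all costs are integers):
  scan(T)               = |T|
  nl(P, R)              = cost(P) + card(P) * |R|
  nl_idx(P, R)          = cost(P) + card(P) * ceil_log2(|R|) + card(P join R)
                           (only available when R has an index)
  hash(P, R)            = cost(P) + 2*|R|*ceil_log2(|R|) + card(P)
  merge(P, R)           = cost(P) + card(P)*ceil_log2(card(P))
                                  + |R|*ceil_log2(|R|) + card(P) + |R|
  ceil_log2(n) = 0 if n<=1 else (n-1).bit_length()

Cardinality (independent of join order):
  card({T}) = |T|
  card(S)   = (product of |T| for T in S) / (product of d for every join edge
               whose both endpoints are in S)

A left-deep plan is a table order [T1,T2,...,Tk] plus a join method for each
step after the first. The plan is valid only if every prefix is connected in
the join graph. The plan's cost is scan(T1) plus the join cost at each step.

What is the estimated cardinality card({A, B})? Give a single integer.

100

Tables in S: A(100), B(100)
Edges inside S: A-B(d=100)
numerator = 100 * 100 = 10000
denominator = 100 = 100
card(S) = 10000 / 100 = 100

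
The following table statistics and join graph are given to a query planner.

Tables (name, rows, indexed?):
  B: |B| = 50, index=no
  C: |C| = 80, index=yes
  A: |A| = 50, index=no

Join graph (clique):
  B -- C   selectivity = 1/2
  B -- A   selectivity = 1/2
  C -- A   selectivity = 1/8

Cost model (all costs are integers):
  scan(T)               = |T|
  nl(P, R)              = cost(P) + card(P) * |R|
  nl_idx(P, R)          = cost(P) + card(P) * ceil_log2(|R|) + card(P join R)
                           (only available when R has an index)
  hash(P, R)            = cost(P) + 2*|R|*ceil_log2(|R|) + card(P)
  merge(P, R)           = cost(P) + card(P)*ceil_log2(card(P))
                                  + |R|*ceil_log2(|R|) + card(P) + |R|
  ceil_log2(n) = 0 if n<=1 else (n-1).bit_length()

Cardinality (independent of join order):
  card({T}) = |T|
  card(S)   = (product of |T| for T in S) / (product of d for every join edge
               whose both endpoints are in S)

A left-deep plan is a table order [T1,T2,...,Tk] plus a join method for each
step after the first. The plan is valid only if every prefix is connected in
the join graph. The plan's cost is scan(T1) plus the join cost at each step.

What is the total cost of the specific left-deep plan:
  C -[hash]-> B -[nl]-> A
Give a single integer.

step 1: scan C: cost=80, card=80
step 2: join B via hash
    card(P join B) = 80*50/(2) = 2000
    cost = 80 + 2*50*6 + 80 = 760
step 3: join A via nl
    card(P join A) = 2000*50/(2*8) = 6250
    cost = 760 + 2000*50 = 100760

100760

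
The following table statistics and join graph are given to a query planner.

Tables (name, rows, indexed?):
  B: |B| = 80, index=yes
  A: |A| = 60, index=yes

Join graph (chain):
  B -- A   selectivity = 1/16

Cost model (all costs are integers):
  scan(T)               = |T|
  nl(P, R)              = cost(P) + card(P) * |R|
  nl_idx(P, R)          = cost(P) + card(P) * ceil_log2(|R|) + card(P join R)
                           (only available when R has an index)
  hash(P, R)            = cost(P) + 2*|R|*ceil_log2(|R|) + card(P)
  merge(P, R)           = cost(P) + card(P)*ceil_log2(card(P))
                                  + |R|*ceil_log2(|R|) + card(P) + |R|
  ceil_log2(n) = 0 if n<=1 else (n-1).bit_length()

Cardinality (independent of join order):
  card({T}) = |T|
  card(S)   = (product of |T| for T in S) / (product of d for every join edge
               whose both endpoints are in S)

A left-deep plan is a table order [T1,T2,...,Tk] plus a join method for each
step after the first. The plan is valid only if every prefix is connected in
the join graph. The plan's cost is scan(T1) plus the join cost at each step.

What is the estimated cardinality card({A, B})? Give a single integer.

300

Tables in S: A(60), B(80)
Edges inside S: B-A(d=16)
numerator = 60 * 80 = 4800
denominator = 16 = 16
card(S) = 4800 / 16 = 300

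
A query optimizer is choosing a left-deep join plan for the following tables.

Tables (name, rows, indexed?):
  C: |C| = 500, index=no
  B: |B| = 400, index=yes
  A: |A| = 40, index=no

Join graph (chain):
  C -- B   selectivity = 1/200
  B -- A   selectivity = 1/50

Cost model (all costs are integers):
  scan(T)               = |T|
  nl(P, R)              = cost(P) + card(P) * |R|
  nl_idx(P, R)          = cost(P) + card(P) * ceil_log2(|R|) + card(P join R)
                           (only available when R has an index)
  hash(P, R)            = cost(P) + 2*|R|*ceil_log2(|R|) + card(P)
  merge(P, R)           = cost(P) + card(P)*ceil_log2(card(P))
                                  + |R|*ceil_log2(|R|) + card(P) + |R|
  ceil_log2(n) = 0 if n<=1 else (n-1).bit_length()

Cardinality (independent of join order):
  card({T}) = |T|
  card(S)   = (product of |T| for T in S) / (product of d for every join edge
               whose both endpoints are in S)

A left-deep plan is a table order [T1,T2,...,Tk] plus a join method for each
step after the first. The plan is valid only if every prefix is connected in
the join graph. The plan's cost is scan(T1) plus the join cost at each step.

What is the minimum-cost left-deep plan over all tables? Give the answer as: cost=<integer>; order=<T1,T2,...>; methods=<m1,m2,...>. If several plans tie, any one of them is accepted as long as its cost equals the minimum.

cost=7480; order=C,B,A; methods=nl_idx,hash

Selinger DP (subsets sized 1..n):
  {C}: scan cost=500, card=500
  {B}: scan cost=400, card=400
  {A}: scan cost=40, card=40
  {BC}: card=1000; try (B,nl_idx)→6000, (B,hash)→8200, (C,merge)→9400, (B,merge)→9500, (C,hash)→9800, (C,nl)→200400 …(+1); best=6000 via (B,nl_idx)
  {AB}: card=320; try (B,nl_idx)→720, (A,hash)→1280, (B,merge)→4320, (A,merge)→4680, (B,hash)→7280, (B,nl)→16040 …(+1); best=720 via (B,nl_idx)
  {ABC}: card=800; try (A,hash)→7480, (C,merge)→8920, (C,hash)→10040, (A,merge)→17280, (A,nl)→46000, (C,nl)→160720; best=7480 via (A,hash)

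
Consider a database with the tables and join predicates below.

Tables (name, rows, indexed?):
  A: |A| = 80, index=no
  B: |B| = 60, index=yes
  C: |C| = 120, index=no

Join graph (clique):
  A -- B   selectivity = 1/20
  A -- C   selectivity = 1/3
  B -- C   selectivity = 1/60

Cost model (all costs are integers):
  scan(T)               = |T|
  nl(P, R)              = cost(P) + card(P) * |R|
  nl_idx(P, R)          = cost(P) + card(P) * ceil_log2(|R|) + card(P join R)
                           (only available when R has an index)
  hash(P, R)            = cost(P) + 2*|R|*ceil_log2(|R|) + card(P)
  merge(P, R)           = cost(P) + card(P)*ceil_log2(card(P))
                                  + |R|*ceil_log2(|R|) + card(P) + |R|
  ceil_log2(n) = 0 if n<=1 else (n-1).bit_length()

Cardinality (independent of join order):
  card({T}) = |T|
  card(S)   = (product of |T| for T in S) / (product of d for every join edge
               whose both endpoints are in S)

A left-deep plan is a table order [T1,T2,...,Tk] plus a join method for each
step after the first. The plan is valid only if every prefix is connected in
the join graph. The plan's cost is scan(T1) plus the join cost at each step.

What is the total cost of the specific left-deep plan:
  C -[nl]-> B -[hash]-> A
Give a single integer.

8560

step 1: scan C: cost=120, card=120
step 2: join B via nl
    card(P join B) = 120*60/(60) = 120
    cost = 120 + 120*60 = 7320
step 3: join A via hash
    card(P join A) = 120*80/(20*3) = 160
    cost = 7320 + 2*80*7 + 120 = 8560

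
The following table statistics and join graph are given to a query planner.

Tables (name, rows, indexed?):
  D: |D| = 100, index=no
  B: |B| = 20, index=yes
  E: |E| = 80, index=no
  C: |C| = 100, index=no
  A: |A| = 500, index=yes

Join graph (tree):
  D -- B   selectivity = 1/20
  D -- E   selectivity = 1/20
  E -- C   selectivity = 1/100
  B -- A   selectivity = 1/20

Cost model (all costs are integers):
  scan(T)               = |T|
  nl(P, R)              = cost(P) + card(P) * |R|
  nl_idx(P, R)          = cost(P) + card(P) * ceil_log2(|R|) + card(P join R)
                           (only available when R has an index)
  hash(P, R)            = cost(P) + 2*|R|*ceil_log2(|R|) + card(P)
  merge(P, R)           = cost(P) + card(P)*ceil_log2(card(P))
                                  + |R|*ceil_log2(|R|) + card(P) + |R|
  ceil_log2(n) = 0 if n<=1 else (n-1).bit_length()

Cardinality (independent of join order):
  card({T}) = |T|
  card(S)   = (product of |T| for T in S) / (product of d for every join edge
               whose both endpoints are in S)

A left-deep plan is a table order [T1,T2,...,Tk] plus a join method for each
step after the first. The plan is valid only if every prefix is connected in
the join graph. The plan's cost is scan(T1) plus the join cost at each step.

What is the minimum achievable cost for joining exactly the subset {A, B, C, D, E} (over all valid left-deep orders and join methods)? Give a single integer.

12360

Selinger DP over subsets of {A,B,C,D,E}:
  {D}: scan cost=100, card=100
  {B}: scan cost=20, card=20
  {E}: scan cost=80, card=80
  {C}: scan cost=100, card=100
  {A}: scan cost=500, card=500
  {BD}: card=100; try (B,hash)→400, (B,nl_idx)→700, (D,merge)→940, (B,merge)→1020, (D,hash)→1440, (D,nl)→2020 …(+1); best=400 via (B,hash)
  {DE}: card=400; try (E,hash)→1320, (D,merge)→1520, (E,merge)→1540, (D,hash)→1560, (D,nl)→8080, (E,nl)→8100; best=1320 via (E,hash)
  {AB}: card=500; try (A,nl_idx)→700, (B,hash)→1200, (B,nl_idx)→3500, (A,merge)→5140, (B,merge)→5620, (A,hash)→9040 …(+2); best=700 via (A,nl_idx)
  {CE}: card=80; try (E,hash)→1320, (C,merge)→1520, (E,merge)→1540, (C,hash)→1560, (C,nl)→8080, (E,nl)→8100; best=1320 via (E,hash)
  {BDE}: card=400; try (E,hash)→1620, (E,merge)→1840, (B,hash)→1920, (B,nl_idx)→3720, (B,merge)→5440, (E,nl)→8400 …(+1); best=1620 via (E,hash)
  {ABD}: card=2500; try (D,hash)→2600, (A,nl_idx)→3800, (A,merge)→6200, (D,merge)→6500, (A,hash)→9500, (A,nl)→50400 …(+1); best=2600 via (D,hash)
  {CDE}: card=400; try (D,merge)→2760, (D,hash)→2800, (C,hash)→3120, (C,merge)→6120, (D,nl)→9320, (C,nl)→41320; best=2760 via (D,merge)
  {BCDE}: card=400; try (B,hash)→3360, (C,hash)→3420, (B,nl_idx)→5160, (C,merge)→6420, (B,merge)→6880, (B,nl)→10760 …(+1); best=3360 via (B,hash)
  {ABDE}: card=10000; try (E,hash)→6220, (A,merge)→10620, (A,hash)→11020, (A,nl_idx)→15220, (E,merge)→35740, (A,nl)→201620 …(+1); best=6220 via (E,hash)
  {ABCDE}: card=10000; try (A,merge)→12360, (A,hash)→12760, (A,nl_idx)→16960, (C,hash)→17620, (C,merge)→157020, (A,nl)→203360 …(+1); best=12360 via (A,merge)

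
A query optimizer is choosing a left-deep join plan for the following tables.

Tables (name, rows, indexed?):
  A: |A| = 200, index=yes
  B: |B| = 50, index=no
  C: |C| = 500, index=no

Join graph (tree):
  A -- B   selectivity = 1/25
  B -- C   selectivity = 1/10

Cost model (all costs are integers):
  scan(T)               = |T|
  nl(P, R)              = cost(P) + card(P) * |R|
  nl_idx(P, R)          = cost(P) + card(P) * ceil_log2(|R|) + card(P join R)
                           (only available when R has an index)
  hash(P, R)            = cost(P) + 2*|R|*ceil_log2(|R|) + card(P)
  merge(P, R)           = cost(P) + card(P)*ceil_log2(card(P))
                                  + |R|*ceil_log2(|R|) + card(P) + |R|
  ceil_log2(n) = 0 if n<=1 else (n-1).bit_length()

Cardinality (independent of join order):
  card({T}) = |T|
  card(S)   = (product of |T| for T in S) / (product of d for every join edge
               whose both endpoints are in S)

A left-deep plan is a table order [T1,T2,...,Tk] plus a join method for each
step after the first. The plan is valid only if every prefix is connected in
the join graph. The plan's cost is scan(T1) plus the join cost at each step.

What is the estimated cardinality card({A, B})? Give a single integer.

400

Tables in S: A(200), B(50)
Edges inside S: A-B(d=25)
numerator = 200 * 50 = 10000
denominator = 25 = 25
card(S) = 10000 / 25 = 400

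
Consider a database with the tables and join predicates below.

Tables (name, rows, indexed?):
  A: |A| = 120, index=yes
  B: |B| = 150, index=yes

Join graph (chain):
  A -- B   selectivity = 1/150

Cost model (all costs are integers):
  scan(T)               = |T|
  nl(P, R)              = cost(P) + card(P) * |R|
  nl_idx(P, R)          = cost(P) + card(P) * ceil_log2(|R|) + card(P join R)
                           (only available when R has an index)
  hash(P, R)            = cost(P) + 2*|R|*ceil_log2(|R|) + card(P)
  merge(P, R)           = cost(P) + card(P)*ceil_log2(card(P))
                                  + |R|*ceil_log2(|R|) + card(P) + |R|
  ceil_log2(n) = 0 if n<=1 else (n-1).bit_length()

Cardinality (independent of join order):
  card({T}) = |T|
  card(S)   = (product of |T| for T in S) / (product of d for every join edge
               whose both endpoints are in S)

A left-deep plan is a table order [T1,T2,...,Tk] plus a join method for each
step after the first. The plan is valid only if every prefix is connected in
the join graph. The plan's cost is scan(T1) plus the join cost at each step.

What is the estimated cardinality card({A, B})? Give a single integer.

120

Tables in S: A(120), B(150)
Edges inside S: A-B(d=150)
numerator = 120 * 150 = 18000
denominator = 150 = 150
card(S) = 18000 / 150 = 120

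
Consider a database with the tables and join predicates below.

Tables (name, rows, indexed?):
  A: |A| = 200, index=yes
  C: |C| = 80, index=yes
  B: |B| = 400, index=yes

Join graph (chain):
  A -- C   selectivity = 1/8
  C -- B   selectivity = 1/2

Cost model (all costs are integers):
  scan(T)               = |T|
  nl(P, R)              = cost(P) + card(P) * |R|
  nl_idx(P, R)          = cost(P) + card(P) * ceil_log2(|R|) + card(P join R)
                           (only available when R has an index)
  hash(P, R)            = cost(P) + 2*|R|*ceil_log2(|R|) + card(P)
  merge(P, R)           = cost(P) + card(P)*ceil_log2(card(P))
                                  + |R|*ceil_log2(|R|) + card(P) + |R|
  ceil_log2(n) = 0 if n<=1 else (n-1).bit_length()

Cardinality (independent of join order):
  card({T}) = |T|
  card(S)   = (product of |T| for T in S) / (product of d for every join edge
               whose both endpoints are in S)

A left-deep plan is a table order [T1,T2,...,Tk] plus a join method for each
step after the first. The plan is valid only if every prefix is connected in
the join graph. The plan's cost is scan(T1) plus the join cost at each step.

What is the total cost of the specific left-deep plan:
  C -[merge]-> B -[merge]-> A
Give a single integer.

step 1: scan C: cost=80, card=80
step 2: join B via merge
    card(P join B) = 80*400/(2) = 16000
    cost = 80 + 80*7 + 400*9 + 80 + 400 = 4720
step 3: join A via merge
    card(P join A) = 16000*200/(8) = 400000
    cost = 4720 + 16000*14 + 200*8 + 16000 + 200 = 246520

246520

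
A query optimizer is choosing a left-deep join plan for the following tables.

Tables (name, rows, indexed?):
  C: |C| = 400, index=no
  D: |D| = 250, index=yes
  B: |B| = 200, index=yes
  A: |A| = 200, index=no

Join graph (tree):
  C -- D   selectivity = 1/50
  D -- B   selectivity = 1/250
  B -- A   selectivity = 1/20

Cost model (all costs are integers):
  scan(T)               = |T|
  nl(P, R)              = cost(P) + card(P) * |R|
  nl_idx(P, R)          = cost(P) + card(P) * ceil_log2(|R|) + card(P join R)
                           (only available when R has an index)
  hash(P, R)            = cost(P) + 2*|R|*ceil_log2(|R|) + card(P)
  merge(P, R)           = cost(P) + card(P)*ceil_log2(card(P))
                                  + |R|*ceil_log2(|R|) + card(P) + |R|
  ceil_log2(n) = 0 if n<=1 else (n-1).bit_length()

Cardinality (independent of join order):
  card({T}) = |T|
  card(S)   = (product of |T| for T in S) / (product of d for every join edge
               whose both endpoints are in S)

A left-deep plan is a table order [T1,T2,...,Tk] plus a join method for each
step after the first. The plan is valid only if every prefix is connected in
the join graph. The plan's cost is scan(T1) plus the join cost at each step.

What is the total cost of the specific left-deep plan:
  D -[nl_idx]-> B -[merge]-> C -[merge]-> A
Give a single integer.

29250

step 1: scan D: cost=250, card=250
step 2: join B via nl_idx
    card(P join B) = 250*200/(250) = 200
    cost = 250 + 250*8 + 200 = 2450
step 3: join C via merge
    card(P join C) = 200*400/(50) = 1600
    cost = 2450 + 200*8 + 400*9 + 200 + 400 = 8250
step 4: join A via merge
    card(P join A) = 1600*200/(20) = 16000
    cost = 8250 + 1600*11 + 200*8 + 1600 + 200 = 29250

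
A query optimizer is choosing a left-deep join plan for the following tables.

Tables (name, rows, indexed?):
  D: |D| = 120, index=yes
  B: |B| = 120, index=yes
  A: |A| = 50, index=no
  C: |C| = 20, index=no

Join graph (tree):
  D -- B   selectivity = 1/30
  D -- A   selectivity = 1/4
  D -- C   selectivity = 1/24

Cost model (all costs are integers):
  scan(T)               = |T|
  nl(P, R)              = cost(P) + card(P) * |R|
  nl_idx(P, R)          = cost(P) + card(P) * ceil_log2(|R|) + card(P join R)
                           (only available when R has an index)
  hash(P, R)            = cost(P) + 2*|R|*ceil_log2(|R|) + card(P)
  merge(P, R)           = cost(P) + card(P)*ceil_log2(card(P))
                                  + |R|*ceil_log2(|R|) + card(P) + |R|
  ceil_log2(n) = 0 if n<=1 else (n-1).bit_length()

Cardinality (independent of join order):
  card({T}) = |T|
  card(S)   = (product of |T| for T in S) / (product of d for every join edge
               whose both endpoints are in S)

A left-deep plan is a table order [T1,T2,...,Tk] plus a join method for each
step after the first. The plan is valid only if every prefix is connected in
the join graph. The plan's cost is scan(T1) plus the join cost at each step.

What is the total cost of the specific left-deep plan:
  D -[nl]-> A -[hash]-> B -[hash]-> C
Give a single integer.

15500

step 1: scan D: cost=120, card=120
step 2: join A via nl
    card(P join A) = 120*50/(4) = 1500
    cost = 120 + 120*50 = 6120
step 3: join B via hash
    card(P join B) = 1500*120/(30) = 6000
    cost = 6120 + 2*120*7 + 1500 = 9300
step 4: join C via hash
    card(P join C) = 6000*20/(24) = 5000
    cost = 9300 + 2*20*5 + 6000 = 15500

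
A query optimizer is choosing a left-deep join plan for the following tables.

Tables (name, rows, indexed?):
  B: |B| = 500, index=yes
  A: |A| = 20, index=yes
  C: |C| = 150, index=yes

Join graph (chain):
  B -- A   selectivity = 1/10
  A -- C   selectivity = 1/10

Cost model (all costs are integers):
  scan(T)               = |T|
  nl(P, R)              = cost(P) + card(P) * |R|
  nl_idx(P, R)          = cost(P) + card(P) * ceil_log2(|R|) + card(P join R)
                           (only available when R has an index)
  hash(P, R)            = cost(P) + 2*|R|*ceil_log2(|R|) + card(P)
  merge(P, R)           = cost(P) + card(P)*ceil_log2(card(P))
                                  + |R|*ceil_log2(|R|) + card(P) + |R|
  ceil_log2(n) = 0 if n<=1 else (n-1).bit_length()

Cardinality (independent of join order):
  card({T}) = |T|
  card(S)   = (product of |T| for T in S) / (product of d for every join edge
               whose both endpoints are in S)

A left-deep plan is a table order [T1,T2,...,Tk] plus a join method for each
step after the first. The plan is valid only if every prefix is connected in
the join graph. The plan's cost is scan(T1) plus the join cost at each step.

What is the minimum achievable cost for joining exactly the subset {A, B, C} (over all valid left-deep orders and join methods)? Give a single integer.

4600

Selinger DP over subsets of {A,B,C}:
  {B}: scan cost=500, card=500
  {A}: scan cost=20, card=20
  {C}: scan cost=150, card=150
  {AB}: card=1000; try (B,nl_idx)→1200, (A,hash)→1200, (A,nl_idx)→4000, (B,merge)→5140, (A,merge)→5620, (B,hash)→9040 …(+2); best=1200 via (B,nl_idx)
  {AC}: card=300; try (C,nl_idx)→480, (A,hash)→500, (A,nl_idx)→1200, (C,merge)→1490, (A,merge)→1620, (C,hash)→2440 …(+2); best=480 via (C,nl_idx)
  {ABC}: card=15000; try (C,hash)→4600, (B,merge)→8480, (B,hash)→9780, (C,merge)→13550, (B,nl_idx)→18180, (C,nl_idx)→24200 …(+2); best=4600 via (C,hash)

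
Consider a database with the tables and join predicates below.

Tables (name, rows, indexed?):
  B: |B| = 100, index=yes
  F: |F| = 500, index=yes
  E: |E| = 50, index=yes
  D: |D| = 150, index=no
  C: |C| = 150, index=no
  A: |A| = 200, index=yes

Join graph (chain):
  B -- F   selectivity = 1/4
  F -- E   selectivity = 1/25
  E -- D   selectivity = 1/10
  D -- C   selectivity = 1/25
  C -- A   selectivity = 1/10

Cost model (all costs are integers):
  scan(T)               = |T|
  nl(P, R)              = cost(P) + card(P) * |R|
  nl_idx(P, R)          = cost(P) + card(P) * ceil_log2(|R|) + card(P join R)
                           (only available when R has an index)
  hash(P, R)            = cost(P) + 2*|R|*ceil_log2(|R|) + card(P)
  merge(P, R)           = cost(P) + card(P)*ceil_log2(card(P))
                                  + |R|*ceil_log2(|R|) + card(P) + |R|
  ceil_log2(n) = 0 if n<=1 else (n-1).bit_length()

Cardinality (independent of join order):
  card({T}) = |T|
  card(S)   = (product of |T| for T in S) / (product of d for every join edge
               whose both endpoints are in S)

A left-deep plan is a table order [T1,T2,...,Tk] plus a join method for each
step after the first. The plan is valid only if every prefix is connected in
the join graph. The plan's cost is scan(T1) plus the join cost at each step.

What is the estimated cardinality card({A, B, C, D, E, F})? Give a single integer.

Tables in S: A(200), B(100), C(150), D(150), E(50), F(500)
Edges inside S: B-F(d=4), F-E(d=25), E-D(d=10), D-C(d=25), C-A(d=10)
numerator = 200 * 100 * 150 * 150 * 50 * 500 = 11250000000000
denominator = 4 * 25 * 10 * 25 * 10 = 250000
card(S) = 11250000000000 / 250000 = 45000000

45000000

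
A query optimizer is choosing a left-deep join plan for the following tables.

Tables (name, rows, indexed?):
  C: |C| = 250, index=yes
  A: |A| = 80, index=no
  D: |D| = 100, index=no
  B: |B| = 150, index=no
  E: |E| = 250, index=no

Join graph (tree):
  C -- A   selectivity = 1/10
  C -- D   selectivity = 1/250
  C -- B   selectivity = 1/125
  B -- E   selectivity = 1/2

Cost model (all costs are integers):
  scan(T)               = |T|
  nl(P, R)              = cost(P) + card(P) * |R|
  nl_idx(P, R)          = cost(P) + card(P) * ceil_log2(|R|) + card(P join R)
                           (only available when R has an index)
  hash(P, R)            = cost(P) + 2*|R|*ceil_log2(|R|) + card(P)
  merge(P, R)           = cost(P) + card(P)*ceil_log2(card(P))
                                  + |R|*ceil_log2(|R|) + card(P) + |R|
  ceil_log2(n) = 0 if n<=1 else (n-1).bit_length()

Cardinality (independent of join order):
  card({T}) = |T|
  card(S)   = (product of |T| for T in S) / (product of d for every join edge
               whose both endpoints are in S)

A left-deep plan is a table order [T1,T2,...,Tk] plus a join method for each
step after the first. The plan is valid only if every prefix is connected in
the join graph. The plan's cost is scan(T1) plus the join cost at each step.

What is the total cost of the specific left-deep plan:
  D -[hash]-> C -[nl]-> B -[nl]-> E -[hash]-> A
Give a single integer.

step 1: scan D: cost=100, card=100
step 2: join C via hash
    card(P join C) = 100*250/(250) = 100
    cost = 100 + 2*250*8 + 100 = 4200
step 3: join B via nl
    card(P join B) = 100*150/(125) = 120
    cost = 4200 + 100*150 = 19200
step 4: join E via nl
    card(P join E) = 120*250/(2) = 15000
    cost = 19200 + 120*250 = 49200
step 5: join A via hash
    card(P join A) = 15000*80/(10) = 120000
    cost = 49200 + 2*80*7 + 15000 = 65320

65320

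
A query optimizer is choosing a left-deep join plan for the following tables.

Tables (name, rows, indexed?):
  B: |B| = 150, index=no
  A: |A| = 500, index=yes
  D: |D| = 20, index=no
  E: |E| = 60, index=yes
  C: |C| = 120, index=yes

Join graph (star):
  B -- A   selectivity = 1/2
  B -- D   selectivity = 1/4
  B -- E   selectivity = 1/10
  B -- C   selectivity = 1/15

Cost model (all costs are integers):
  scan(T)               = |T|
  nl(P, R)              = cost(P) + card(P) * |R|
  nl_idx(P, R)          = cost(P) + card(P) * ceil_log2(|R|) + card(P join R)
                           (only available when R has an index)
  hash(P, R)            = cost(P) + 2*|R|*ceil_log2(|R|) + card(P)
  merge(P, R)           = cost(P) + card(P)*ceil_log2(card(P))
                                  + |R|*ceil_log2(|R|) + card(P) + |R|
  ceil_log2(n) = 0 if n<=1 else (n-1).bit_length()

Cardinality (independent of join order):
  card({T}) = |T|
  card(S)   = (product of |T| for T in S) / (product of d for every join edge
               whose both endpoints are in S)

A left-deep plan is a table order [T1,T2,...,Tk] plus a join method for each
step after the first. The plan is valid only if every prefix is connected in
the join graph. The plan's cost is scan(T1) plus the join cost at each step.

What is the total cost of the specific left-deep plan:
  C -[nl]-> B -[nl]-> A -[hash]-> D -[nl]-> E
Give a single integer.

step 1: scan C: cost=120, card=120
step 2: join B via nl
    card(P join B) = 120*150/(15) = 1200
    cost = 120 + 120*150 = 18120
step 3: join A via nl
    card(P join A) = 1200*500/(2) = 300000
    cost = 18120 + 1200*500 = 618120
step 4: join D via hash
    card(P join D) = 300000*20/(4) = 1500000
    cost = 618120 + 2*20*5 + 300000 = 918320
step 5: join E via nl
    card(P join E) = 1500000*60/(10) = 9000000
    cost = 918320 + 1500000*60 = 90918320

90918320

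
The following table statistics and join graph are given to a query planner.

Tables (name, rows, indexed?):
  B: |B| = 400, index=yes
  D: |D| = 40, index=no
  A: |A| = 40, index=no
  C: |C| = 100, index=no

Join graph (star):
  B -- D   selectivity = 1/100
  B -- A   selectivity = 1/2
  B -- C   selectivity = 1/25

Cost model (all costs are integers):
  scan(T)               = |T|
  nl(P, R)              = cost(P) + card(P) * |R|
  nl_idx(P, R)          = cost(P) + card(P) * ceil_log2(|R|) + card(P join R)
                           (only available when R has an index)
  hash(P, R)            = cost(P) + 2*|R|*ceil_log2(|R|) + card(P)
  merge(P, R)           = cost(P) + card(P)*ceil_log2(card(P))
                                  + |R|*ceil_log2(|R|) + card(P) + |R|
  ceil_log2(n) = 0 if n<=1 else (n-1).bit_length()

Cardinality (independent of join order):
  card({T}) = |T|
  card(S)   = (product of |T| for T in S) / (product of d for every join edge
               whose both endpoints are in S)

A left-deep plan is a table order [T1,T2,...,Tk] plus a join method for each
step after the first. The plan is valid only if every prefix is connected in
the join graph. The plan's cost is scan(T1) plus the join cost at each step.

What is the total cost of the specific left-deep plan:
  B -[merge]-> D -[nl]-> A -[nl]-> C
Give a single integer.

331080

step 1: scan B: cost=400, card=400
step 2: join D via merge
    card(P join D) = 400*40/(100) = 160
    cost = 400 + 400*9 + 40*6 + 400 + 40 = 4680
step 3: join A via nl
    card(P join A) = 160*40/(2) = 3200
    cost = 4680 + 160*40 = 11080
step 4: join C via nl
    card(P join C) = 3200*100/(25) = 12800
    cost = 11080 + 3200*100 = 331080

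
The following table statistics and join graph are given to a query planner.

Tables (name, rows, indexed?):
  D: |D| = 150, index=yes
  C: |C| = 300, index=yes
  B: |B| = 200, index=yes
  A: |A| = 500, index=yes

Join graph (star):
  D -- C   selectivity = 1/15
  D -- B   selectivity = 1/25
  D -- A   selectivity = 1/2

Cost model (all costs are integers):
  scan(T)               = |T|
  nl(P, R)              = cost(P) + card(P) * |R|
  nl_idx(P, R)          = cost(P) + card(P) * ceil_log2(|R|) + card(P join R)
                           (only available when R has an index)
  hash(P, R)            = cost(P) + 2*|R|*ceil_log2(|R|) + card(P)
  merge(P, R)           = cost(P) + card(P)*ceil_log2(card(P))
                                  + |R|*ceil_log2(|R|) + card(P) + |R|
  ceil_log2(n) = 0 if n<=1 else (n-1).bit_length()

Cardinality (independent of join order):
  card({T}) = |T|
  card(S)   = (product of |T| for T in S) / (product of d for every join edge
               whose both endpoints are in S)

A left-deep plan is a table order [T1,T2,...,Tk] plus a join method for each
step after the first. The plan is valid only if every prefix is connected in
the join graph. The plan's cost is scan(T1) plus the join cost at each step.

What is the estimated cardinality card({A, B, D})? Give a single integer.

Tables in S: A(500), B(200), D(150)
Edges inside S: D-B(d=25), D-A(d=2)
numerator = 500 * 200 * 150 = 15000000
denominator = 25 * 2 = 50
card(S) = 15000000 / 50 = 300000

300000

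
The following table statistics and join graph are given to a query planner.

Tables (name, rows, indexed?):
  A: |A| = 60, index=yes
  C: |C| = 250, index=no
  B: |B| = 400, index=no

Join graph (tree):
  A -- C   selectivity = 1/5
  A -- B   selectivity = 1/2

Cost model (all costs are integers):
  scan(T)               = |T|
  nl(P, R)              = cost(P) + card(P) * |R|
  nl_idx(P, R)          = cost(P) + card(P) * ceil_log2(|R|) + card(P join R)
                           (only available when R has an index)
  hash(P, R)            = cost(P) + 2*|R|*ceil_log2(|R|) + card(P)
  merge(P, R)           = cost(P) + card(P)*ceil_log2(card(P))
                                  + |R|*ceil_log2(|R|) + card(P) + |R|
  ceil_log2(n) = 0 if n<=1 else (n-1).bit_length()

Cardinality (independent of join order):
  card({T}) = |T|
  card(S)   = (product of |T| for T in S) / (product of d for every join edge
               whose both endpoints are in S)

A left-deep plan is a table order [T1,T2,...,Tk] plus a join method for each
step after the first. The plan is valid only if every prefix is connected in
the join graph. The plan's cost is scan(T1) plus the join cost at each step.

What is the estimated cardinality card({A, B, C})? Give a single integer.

Tables in S: A(60), B(400), C(250)
Edges inside S: A-C(d=5), A-B(d=2)
numerator = 60 * 400 * 250 = 6000000
denominator = 5 * 2 = 10
card(S) = 6000000 / 10 = 600000

600000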